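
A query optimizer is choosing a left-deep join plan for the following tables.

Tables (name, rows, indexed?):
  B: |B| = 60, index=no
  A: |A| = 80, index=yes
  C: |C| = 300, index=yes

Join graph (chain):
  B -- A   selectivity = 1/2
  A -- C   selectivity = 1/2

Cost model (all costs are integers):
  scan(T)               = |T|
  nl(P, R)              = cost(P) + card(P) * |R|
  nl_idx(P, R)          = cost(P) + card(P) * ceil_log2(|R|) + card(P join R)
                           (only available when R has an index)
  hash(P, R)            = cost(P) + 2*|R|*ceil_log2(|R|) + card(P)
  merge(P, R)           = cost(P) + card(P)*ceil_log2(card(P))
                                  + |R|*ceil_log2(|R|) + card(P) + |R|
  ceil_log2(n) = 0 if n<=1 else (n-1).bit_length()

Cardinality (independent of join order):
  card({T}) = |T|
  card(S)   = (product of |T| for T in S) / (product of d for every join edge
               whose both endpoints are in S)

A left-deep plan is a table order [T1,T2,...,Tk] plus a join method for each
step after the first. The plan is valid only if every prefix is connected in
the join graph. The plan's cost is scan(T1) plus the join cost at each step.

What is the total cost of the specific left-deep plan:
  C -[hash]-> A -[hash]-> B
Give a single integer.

step 1: scan C: cost=300, card=300
step 2: join A via hash
    card(P join A) = 300*80/(2) = 12000
    cost = 300 + 2*80*7 + 300 = 1720
step 3: join B via hash
    card(P join B) = 12000*60/(2) = 360000
    cost = 1720 + 2*60*6 + 12000 = 14440

14440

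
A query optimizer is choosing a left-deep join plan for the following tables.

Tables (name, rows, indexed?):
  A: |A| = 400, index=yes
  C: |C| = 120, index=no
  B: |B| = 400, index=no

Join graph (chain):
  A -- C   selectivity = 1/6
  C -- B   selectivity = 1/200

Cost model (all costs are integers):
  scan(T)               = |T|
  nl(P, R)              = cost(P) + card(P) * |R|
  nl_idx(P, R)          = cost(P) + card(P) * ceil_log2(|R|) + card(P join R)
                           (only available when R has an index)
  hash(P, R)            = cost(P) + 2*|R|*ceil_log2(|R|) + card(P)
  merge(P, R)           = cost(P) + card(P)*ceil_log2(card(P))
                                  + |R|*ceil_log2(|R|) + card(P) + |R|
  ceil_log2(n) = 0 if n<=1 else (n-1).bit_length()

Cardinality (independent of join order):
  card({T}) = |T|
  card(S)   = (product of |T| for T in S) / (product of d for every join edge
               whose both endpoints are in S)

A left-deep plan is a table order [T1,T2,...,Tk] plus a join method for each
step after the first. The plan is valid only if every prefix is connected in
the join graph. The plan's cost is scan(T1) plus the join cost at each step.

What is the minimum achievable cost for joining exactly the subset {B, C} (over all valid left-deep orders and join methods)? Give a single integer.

Selinger DP over subsets of {B,C}:
  {C}: scan cost=120, card=120
  {B}: scan cost=400, card=400
  {BC}: card=240; try (C,hash)→2480, (B,merge)→5080, (C,merge)→5360, (B,hash)→7440, (B,nl)→48120, (C,nl)→48400; best=2480 via (C,hash)

2480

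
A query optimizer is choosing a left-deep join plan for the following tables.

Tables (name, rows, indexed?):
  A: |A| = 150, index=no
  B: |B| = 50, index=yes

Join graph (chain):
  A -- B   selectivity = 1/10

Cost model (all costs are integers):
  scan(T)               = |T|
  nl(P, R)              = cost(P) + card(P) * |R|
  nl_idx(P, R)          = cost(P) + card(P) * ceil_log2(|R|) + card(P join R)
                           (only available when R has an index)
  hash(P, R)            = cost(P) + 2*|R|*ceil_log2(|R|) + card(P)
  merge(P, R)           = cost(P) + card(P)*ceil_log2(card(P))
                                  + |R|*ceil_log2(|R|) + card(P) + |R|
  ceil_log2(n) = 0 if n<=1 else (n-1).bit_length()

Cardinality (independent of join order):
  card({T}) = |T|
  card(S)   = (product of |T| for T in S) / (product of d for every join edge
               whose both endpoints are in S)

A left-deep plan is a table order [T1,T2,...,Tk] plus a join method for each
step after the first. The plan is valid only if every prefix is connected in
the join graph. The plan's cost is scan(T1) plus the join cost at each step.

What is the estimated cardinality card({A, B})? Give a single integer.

Tables in S: A(150), B(50)
Edges inside S: A-B(d=10)
numerator = 150 * 50 = 7500
denominator = 10 = 10
card(S) = 7500 / 10 = 750

750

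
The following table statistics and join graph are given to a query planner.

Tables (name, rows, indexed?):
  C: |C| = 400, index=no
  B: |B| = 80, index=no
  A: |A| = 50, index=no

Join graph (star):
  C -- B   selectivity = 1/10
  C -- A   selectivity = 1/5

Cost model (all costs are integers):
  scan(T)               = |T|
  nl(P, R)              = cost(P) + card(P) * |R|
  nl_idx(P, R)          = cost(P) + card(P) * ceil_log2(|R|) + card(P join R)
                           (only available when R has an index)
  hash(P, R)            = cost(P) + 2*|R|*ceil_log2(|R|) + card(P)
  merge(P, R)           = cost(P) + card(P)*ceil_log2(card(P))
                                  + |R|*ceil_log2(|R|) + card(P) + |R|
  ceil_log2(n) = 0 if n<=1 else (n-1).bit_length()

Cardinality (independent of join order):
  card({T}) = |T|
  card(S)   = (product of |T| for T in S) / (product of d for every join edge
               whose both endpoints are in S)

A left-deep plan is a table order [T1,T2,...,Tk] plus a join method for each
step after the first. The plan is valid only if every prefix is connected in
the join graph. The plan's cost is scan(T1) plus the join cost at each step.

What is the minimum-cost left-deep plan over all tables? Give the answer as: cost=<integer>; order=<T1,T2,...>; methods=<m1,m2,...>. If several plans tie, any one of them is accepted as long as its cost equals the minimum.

cost=5720; order=C,B,A; methods=hash,hash

Selinger DP (subsets sized 1..n):
  {C}: scan cost=400, card=400
  {B}: scan cost=80, card=80
  {A}: scan cost=50, card=50
  {BC}: card=3200; try (B,hash)→1920, (C,merge)→4720, (B,merge)→5040, (C,hash)→7360, (C,nl)→32080, (B,nl)→32400; best=1920 via (B,hash)
  {AC}: card=4000; try (A,hash)→1400, (C,merge)→4400, (A,merge)→4750, (C,hash)→7300, (C,nl)→20050, (A,nl)→20400; best=1400 via (A,hash)
  {ABC}: card=32000; try (A,hash)→5720, (B,hash)→6520, (A,merge)→43870, (B,merge)→54040, (A,nl)→161920, (B,nl)→321400; best=5720 via (A,hash)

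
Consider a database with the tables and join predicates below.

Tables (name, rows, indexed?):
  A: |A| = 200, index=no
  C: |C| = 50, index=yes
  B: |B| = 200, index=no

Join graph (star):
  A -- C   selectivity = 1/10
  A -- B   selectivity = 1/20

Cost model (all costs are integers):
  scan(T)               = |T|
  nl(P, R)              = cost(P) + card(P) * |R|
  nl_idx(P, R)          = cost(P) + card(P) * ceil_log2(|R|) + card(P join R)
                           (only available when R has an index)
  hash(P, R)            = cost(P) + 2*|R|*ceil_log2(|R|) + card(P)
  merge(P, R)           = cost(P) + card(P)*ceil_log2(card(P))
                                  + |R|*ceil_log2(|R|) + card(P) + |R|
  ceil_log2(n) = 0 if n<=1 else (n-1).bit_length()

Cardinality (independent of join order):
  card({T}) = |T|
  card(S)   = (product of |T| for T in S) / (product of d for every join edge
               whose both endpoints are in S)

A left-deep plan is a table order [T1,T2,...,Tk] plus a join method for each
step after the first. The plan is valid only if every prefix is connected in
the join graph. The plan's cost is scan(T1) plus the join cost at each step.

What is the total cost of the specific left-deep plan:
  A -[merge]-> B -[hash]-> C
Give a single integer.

6400

step 1: scan A: cost=200, card=200
step 2: join B via merge
    card(P join B) = 200*200/(20) = 2000
    cost = 200 + 200*8 + 200*8 + 200 + 200 = 3800
step 3: join C via hash
    card(P join C) = 2000*50/(10) = 10000
    cost = 3800 + 2*50*6 + 2000 = 6400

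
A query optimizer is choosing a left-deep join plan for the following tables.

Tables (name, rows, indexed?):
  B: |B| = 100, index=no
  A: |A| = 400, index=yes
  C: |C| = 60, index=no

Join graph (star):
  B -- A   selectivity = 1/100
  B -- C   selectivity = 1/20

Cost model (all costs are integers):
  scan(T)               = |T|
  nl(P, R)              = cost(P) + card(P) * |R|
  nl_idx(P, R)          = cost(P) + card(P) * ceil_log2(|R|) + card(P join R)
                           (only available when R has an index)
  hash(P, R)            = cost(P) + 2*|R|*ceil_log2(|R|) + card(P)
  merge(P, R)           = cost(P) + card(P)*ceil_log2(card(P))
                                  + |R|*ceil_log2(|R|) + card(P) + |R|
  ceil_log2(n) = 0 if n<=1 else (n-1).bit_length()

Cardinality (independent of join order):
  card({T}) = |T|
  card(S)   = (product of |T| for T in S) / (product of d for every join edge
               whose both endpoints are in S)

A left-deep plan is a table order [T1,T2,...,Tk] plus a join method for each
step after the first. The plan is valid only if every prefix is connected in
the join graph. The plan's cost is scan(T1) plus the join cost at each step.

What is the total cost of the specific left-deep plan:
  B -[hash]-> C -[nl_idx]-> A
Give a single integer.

step 1: scan B: cost=100, card=100
step 2: join C via hash
    card(P join C) = 100*60/(20) = 300
    cost = 100 + 2*60*6 + 100 = 920
step 3: join A via nl_idx
    card(P join A) = 300*400/(100) = 1200
    cost = 920 + 300*9 + 1200 = 4820

4820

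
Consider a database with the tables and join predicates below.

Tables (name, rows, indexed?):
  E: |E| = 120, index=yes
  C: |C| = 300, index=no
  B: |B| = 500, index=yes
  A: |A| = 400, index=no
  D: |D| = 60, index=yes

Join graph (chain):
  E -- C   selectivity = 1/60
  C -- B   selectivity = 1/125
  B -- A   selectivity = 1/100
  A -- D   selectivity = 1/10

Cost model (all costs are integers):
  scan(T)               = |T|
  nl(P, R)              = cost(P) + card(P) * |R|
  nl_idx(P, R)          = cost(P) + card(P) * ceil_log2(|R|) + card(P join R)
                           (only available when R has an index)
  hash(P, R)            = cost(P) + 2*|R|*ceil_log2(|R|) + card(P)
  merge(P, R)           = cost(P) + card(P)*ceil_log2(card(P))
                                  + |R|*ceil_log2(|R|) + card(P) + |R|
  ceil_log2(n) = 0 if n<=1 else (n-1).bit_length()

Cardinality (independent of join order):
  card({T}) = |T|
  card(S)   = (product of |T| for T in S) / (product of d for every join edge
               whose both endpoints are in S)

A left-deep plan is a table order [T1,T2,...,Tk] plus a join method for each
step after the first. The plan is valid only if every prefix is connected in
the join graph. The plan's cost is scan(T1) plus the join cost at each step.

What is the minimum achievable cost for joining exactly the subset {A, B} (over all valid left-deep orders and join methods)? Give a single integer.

Selinger DP over subsets of {A,B}:
  {B}: scan cost=500, card=500
  {A}: scan cost=400, card=400
  {AB}: card=2000; try (B,nl_idx)→6000, (A,hash)→8200, (B,merge)→9400, (A,merge)→9500, (B,hash)→9800, (B,nl)→200400 …(+1); best=6000 via (B,nl_idx)

6000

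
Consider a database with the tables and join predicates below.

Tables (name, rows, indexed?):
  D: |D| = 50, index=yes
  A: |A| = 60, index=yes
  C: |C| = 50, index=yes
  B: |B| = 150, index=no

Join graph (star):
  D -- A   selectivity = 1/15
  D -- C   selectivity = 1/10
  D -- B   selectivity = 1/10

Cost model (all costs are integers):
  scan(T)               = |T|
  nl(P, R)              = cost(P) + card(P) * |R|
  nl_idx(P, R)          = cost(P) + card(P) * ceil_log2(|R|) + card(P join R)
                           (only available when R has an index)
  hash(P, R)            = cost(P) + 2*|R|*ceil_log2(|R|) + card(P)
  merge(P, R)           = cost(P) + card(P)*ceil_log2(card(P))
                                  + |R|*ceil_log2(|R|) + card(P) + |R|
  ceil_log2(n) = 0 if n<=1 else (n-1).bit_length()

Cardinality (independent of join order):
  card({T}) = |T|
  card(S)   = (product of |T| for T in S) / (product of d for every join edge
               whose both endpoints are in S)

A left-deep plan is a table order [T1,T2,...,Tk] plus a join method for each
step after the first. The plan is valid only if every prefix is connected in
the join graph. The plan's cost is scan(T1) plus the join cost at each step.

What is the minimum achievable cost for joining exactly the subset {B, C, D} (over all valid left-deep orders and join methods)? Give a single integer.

Selinger DP over subsets of {B,C,D}:
  {D}: scan cost=50, card=50
  {C}: scan cost=50, card=50
  {B}: scan cost=150, card=150
  {CD}: card=250; try (D,nl_idx)→600, (C,nl_idx)→600, (D,hash)→700, (C,hash)→700, (D,merge)→750, (C,merge)→750 …(+2); best=600 via (D,nl_idx)
  {BD}: card=750; try (D,hash)→900, (B,merge)→1750, (D,nl_idx)→1800, (D,merge)→1850, (B,hash)→2500, (B,nl)→7550 …(+1); best=900 via (D,hash)
  {BCD}: card=3750; try (C,hash)→2250, (B,hash)→3250, (B,merge)→4200, (C,nl_idx)→9150, (C,merge)→9500, (B,nl)→38100 …(+1); best=2250 via (C,hash)

2250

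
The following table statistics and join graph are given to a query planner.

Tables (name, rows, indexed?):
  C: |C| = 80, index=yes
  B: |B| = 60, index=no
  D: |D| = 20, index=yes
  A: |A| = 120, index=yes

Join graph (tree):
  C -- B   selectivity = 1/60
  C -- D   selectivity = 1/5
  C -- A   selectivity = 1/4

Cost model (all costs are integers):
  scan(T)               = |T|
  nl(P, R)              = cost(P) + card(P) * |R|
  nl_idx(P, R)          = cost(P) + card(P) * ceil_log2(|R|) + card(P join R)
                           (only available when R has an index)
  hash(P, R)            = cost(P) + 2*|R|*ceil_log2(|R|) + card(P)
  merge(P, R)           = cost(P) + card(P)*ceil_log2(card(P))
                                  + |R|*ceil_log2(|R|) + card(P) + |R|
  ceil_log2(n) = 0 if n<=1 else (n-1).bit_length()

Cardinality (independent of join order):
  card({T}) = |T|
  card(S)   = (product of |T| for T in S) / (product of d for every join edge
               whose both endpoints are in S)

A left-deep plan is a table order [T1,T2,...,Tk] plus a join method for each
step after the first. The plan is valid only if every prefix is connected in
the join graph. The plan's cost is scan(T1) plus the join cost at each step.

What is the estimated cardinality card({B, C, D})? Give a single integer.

Tables in S: B(60), C(80), D(20)
Edges inside S: C-B(d=60), C-D(d=5)
numerator = 60 * 80 * 20 = 96000
denominator = 60 * 5 = 300
card(S) = 96000 / 300 = 320

320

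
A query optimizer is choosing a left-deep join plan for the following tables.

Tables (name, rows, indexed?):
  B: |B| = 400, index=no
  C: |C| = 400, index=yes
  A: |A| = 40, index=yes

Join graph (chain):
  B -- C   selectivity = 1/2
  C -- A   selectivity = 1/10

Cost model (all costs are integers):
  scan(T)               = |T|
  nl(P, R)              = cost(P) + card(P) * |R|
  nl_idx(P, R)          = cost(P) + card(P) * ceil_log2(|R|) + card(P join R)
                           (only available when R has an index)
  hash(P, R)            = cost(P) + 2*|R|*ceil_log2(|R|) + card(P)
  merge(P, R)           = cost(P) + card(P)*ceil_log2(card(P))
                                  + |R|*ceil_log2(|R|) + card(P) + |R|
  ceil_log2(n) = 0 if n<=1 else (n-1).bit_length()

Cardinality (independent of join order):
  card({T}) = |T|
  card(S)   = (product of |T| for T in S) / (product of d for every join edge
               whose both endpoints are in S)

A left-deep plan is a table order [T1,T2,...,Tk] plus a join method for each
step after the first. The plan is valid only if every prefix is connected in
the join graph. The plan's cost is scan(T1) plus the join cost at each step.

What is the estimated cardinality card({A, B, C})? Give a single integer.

320000

Tables in S: A(40), B(400), C(400)
Edges inside S: B-C(d=2), C-A(d=10)
numerator = 40 * 400 * 400 = 6400000
denominator = 2 * 10 = 20
card(S) = 6400000 / 20 = 320000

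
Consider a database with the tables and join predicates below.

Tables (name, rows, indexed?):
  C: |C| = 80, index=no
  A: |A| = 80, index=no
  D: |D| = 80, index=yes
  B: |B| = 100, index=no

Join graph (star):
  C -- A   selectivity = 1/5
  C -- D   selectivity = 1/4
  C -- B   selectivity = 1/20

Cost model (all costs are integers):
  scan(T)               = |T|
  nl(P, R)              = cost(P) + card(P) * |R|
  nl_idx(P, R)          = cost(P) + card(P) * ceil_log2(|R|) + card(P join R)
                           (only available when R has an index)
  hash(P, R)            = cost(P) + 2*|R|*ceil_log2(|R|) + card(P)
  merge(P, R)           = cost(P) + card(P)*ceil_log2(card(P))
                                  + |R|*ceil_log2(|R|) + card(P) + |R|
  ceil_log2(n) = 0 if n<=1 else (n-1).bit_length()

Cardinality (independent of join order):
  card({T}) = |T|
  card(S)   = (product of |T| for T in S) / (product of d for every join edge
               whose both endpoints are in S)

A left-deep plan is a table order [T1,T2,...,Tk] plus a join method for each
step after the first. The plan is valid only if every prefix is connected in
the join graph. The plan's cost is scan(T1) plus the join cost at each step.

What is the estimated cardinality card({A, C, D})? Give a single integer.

25600

Tables in S: A(80), C(80), D(80)
Edges inside S: C-A(d=5), C-D(d=4)
numerator = 80 * 80 * 80 = 512000
denominator = 5 * 4 = 20
card(S) = 512000 / 20 = 25600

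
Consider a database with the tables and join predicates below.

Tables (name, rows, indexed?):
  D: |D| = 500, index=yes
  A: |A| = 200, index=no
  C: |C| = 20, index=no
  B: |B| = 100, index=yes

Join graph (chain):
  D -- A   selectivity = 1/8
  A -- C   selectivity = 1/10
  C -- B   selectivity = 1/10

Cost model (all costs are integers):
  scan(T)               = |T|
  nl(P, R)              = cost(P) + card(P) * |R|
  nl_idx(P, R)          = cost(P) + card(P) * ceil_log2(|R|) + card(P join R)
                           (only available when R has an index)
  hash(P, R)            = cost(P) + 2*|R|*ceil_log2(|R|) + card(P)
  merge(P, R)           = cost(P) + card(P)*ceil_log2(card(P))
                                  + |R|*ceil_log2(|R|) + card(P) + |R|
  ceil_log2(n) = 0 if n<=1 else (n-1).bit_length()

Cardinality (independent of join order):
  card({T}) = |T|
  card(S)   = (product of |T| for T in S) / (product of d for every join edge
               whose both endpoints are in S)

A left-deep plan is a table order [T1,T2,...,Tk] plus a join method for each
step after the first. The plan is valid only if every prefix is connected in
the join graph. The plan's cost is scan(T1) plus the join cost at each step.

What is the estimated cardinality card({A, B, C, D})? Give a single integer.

250000

Tables in S: A(200), B(100), C(20), D(500)
Edges inside S: D-A(d=8), A-C(d=10), C-B(d=10)
numerator = 200 * 100 * 20 * 500 = 200000000
denominator = 8 * 10 * 10 = 800
card(S) = 200000000 / 800 = 250000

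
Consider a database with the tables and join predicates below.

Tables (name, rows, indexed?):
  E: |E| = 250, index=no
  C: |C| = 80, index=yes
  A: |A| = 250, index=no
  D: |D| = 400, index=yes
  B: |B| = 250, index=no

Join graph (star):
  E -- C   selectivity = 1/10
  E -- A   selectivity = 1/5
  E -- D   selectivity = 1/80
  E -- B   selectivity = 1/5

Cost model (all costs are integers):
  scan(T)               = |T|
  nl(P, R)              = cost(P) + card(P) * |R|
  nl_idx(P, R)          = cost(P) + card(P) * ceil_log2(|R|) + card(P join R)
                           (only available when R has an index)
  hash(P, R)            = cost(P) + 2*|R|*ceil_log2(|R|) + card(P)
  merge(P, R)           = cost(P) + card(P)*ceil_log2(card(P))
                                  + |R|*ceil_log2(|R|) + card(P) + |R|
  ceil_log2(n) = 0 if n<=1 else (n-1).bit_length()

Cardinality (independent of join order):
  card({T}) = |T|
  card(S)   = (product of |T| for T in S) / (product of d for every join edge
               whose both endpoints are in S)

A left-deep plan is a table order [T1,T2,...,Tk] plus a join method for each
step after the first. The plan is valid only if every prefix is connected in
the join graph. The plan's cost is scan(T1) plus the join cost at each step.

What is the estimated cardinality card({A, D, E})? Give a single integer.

62500

Tables in S: A(250), D(400), E(250)
Edges inside S: E-A(d=5), E-D(d=80)
numerator = 250 * 400 * 250 = 25000000
denominator = 5 * 80 = 400
card(S) = 25000000 / 400 = 62500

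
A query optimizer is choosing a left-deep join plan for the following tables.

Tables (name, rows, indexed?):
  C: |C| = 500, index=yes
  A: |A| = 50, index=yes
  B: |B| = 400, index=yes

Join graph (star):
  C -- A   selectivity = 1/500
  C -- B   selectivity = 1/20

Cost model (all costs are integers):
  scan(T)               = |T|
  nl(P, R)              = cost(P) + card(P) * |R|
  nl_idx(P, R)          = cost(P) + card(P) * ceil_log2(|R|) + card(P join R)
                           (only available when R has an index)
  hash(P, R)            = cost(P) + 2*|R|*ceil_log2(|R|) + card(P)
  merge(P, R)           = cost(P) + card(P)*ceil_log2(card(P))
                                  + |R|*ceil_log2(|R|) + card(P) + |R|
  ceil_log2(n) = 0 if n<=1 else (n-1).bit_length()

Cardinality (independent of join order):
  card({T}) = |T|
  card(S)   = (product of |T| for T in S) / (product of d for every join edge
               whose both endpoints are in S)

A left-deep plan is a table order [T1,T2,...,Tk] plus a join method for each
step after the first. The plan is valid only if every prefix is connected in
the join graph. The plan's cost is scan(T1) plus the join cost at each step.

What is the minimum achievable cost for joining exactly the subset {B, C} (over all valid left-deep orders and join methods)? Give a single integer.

Selinger DP over subsets of {B,C}:
  {C}: scan cost=500, card=500
  {B}: scan cost=400, card=400
  {BC}: card=10000; try (B,hash)→8200, (C,merge)→9400, (B,merge)→9500, (C,hash)→9800, (C,nl_idx)→14000, (B,nl_idx)→15000 …(+2); best=8200 via (B,hash)

8200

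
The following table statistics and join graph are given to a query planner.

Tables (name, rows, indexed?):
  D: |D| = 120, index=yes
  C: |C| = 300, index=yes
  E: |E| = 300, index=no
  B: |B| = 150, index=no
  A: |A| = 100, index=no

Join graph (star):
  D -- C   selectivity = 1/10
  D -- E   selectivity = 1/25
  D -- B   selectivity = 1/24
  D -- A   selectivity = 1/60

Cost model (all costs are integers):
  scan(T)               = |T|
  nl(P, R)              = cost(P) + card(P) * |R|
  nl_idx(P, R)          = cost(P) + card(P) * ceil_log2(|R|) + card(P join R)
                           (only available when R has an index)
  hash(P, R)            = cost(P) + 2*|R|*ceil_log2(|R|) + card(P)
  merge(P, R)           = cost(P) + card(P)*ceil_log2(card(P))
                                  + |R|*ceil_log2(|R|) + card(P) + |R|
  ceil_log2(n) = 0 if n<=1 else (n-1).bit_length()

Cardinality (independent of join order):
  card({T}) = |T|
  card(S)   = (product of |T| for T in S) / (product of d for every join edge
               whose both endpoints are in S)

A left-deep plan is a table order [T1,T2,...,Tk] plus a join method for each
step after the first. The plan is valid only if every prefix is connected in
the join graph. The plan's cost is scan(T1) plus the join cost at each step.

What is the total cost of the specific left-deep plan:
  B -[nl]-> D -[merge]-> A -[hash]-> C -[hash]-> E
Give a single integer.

76750

step 1: scan B: cost=150, card=150
step 2: join D via nl
    card(P join D) = 150*120/(24) = 750
    cost = 150 + 150*120 = 18150
step 3: join A via merge
    card(P join A) = 750*100/(60) = 1250
    cost = 18150 + 750*10 + 100*7 + 750 + 100 = 27200
step 4: join C via hash
    card(P join C) = 1250*300/(10) = 37500
    cost = 27200 + 2*300*9 + 1250 = 33850
step 5: join E via hash
    card(P join E) = 37500*300/(25) = 450000
    cost = 33850 + 2*300*9 + 37500 = 76750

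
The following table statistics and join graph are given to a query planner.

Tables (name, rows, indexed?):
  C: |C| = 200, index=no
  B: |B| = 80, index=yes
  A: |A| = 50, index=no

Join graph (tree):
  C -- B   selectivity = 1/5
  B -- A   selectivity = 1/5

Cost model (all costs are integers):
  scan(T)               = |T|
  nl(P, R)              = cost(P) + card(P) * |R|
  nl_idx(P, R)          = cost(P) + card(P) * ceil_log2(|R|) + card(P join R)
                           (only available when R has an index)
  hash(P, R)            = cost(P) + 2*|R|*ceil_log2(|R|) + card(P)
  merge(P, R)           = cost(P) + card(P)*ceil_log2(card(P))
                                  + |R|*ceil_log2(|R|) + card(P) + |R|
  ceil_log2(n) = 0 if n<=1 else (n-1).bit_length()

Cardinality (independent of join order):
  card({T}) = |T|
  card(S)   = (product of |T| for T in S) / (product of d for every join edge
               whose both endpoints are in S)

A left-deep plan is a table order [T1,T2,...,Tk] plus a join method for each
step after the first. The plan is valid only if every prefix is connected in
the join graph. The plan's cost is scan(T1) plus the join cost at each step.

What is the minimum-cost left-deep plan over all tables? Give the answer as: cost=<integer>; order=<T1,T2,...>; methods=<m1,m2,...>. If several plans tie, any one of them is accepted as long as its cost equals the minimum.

Selinger DP (subsets sized 1..n):
  {C}: scan cost=200, card=200
  {B}: scan cost=80, card=80
  {A}: scan cost=50, card=50
  {BC}: card=3200; try (B,hash)→1520, (C,merge)→2520, (B,merge)→2640, (C,hash)→3360, (B,nl_idx)→4800, (C,nl)→16080 …(+1); best=1520 via (B,hash)
  {AB}: card=800; try (A,hash)→760, (B,merge)→1040, (A,merge)→1070, (B,nl_idx)→1200, (B,hash)→1220, (B,nl)→4050 …(+1); best=760 via (A,hash)
  {ABC}: card=32000; try (C,hash)→4760, (A,hash)→5320, (C,merge)→11360, (A,merge)→43470, (C,nl)→160760, (A,nl)→161520; best=4760 via (C,hash)

cost=4760; order=B,A,C; methods=hash,hash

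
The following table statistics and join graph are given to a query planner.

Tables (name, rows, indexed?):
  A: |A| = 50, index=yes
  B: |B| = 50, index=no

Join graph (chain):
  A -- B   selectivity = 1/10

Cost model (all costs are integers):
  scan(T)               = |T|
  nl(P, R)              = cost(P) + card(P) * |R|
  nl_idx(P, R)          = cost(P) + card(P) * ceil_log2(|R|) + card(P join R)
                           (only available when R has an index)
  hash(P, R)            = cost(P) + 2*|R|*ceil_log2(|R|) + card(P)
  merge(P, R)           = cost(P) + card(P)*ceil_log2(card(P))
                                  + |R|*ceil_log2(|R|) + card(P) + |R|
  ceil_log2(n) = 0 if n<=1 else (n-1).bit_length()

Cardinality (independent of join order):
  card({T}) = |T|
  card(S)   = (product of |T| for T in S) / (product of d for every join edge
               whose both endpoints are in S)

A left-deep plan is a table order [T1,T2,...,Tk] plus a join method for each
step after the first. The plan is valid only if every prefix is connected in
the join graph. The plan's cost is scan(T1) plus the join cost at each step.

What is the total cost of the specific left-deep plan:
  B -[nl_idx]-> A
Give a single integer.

600

step 1: scan B: cost=50, card=50
step 2: join A via nl_idx
    card(P join A) = 50*50/(10) = 250
    cost = 50 + 50*6 + 250 = 600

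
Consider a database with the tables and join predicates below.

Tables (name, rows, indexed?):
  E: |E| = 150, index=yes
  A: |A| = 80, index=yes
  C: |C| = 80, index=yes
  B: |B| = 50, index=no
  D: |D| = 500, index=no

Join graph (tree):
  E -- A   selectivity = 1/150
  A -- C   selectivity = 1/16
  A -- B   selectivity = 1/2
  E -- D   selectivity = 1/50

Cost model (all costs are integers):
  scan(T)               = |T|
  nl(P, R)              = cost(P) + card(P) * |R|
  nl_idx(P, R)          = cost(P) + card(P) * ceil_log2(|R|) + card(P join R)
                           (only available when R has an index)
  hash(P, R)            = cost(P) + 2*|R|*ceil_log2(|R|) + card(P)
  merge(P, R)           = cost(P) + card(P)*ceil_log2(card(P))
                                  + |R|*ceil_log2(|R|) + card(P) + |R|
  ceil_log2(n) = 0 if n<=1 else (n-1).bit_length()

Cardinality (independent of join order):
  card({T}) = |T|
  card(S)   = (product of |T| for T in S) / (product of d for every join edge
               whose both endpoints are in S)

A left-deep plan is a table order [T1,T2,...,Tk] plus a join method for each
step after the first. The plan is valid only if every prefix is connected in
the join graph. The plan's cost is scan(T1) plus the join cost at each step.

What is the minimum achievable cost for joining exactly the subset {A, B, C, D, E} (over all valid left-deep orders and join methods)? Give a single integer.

12540

Selinger DP over subsets of {A,B,C,D,E}:
  {E}: scan cost=150, card=150
  {A}: scan cost=80, card=80
  {C}: scan cost=80, card=80
  {B}: scan cost=50, card=50
  {D}: scan cost=500, card=500
  {AE}: card=80; try (E,nl_idx)→800, (A,nl_idx)→1280, (A,hash)→1420, (E,merge)→2070, (A,merge)→2140, (E,hash)→2560 …(+2); best=800 via (E,nl_idx)
  {DE}: card=1500; try (E,hash)→3400, (E,nl_idx)→6000, (D,merge)→6500, (E,merge)→6850, (D,hash)→9300, (D,nl)→75150 …(+1); best=3400 via (E,hash)
  {AC}: card=400; try (C,nl_idx)→1040, (A,nl_idx)→1040, (C,hash)→1280, (A,hash)→1280, (C,merge)→1360, (A,merge)→1360 …(+2); best=1040 via (C,nl_idx)
  {AB}: card=2000; try (B,hash)→760, (A,merge)→1040, (B,merge)→1070, (A,hash)→1220, (A,nl_idx)→2400, (A,nl)→4050 …(+1); best=760 via (B,hash)
  {ACE}: card=400; try (C,nl_idx)→1760, (C,hash)→2000, (C,merge)→2080, (E,hash)→3840, (E,nl_idx)→4640, (E,merge)→6390 …(+2); best=1760 via (C,nl_idx)
  {ABE}: card=2000; try (B,hash)→1480, (B,merge)→1790, (B,nl)→4800, (E,hash)→5160, (E,nl_idx)→18760, (E,merge)→26110 …(+1); best=1480 via (B,hash)
  {ADE}: card=800; try (A,hash)→6020, (D,merge)→6440, (D,hash)→9880, (A,nl_idx)→14700, (A,merge)→22040, (D,nl)→40800 …(+1); best=6020 via (A,hash)
  {ABC}: card=10000; try (B,hash)→2040, (C,hash)→3880, (B,merge)→5390, (B,nl)→21040, (C,nl_idx)→24760, (C,merge)→25400 …(+1); best=2040 via (B,hash)
  {ABCE}: card=10000; try (B,hash)→2760, (C,hash)→4600, (B,merge)→6110, (E,hash)→14440, (B,nl)→21760, (C,nl_idx)→25480 …(+5); best=2760 via (B,hash)
  {ACDE}: card=4000; try (C,hash)→7940, (D,merge)→10760, (D,hash)→11160, (C,merge)→15460, (C,nl_idx)→15620, (C,nl)→70020 …(+1); best=7940 via (C,hash)
  {ABDE}: card=20000; try (B,hash)→7420, (D,hash)→12480, (B,merge)→15170, (D,merge)→30480, (B,nl)→46020, (D,nl)→1001480; best=7420 via (B,hash)
  {ABCDE}: card=100000; try (B,hash)→12540, (D,hash)→21760, (C,hash)→28540, (B,merge)→60290, (D,merge)→157760, (B,nl)→207940 …(+4); best=12540 via (B,hash)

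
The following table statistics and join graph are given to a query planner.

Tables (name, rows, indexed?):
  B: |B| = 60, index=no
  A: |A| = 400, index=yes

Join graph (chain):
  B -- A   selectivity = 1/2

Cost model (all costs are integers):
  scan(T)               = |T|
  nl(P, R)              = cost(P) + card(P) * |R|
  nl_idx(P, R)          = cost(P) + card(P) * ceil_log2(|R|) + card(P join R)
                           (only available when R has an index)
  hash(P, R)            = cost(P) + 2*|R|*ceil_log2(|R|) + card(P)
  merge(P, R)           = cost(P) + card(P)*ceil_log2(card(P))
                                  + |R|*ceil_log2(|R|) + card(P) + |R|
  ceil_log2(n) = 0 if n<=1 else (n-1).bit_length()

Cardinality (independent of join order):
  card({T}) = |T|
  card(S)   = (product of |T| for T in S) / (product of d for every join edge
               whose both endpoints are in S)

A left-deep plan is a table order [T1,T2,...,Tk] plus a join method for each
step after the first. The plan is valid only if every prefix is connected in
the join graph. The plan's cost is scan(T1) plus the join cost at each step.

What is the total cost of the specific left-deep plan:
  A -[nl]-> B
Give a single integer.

step 1: scan A: cost=400, card=400
step 2: join B via nl
    card(P join B) = 400*60/(2) = 12000
    cost = 400 + 400*60 = 24400

24400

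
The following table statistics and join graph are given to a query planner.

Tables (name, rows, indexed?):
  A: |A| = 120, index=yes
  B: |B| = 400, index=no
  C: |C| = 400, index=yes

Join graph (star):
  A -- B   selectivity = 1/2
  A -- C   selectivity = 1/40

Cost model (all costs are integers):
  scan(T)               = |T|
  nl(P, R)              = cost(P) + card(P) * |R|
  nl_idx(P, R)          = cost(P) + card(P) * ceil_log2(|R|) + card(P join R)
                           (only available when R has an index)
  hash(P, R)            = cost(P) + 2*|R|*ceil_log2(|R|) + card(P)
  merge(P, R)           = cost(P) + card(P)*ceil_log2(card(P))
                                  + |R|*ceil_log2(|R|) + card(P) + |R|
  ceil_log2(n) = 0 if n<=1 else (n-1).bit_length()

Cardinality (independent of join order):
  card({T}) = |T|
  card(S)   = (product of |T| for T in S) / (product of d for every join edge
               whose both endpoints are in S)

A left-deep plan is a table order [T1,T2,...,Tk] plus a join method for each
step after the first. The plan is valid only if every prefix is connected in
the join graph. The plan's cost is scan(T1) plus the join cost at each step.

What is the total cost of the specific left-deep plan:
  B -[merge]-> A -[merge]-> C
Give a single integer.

step 1: scan B: cost=400, card=400
step 2: join A via merge
    card(P join A) = 400*120/(2) = 24000
    cost = 400 + 400*9 + 120*7 + 400 + 120 = 5360
step 3: join C via merge
    card(P join C) = 24000*400/(40) = 240000
    cost = 5360 + 24000*15 + 400*9 + 24000 + 400 = 393360

393360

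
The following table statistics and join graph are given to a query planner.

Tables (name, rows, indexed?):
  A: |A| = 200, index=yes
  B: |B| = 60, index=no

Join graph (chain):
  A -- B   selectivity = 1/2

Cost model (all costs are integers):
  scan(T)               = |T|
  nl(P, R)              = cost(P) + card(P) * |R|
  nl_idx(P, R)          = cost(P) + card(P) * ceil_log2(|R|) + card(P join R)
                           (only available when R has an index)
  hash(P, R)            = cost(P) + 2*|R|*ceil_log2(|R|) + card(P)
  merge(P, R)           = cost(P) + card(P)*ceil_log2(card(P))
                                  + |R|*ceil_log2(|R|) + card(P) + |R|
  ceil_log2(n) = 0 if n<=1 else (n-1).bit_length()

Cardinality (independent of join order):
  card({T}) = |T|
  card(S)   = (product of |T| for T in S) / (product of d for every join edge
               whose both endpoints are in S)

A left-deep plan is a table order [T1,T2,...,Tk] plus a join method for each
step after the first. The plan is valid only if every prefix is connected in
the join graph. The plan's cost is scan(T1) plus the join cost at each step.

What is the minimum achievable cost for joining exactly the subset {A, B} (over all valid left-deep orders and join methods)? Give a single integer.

1120

Selinger DP over subsets of {A,B}:
  {A}: scan cost=200, card=200
  {B}: scan cost=60, card=60
  {AB}: card=6000; try (B,hash)→1120, (A,merge)→2280, (B,merge)→2420, (A,hash)→3320, (A,nl_idx)→6540, (A,nl)→12060 …(+1); best=1120 via (B,hash)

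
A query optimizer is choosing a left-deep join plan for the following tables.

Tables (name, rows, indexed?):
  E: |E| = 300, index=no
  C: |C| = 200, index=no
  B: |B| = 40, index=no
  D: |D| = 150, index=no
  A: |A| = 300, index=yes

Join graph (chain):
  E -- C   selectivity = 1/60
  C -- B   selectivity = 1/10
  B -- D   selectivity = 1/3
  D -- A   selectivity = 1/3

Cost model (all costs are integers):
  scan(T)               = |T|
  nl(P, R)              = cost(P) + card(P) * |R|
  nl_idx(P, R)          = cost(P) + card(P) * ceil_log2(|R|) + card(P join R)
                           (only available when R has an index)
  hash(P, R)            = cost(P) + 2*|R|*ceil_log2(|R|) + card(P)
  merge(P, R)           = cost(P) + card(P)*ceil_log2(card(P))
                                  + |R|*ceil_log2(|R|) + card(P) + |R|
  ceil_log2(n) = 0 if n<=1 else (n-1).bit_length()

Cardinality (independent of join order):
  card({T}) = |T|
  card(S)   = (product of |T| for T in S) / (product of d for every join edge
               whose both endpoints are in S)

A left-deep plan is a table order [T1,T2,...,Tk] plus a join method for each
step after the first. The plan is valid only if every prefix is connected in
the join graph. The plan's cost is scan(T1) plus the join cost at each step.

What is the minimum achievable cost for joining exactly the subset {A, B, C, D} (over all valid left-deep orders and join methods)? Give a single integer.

49480

Selinger DP over subsets of {A,B,C,D}:
  {C}: scan cost=200, card=200
  {B}: scan cost=40, card=40
  {D}: scan cost=150, card=150
  {A}: scan cost=300, card=300
  {BC}: card=800; try (B,hash)→880, (C,merge)→2120, (B,merge)→2280, (C,hash)→3280, (C,nl)→8040, (B,nl)→8200; best=880 via (B,hash)
  {BD}: card=2000; try (B,hash)→780, (D,merge)→1670, (B,merge)→1780, (D,hash)→2480, (D,nl)→6040, (B,nl)→6150; best=780 via (B,hash)
  {AD}: card=15000; try (D,hash)→3000, (A,merge)→4500, (D,merge)→4650, (A,hash)→5700, (A,nl_idx)→16500, (A,nl)→45150 …(+1); best=3000 via (D,hash)
  {BCD}: card=40000; try (D,hash)→4080, (C,hash)→5980, (D,merge)→11030, (C,merge)→26580, (D,nl)→120880, (C,nl)→400780; best=4080 via (D,hash)
  {ABD}: card=200000; try (A,hash)→8180, (B,hash)→18480, (A,merge)→27780, (A,nl_idx)→218780, (B,merge)→228280, (A,nl)→600780 …(+1); best=8180 via (A,hash)
  {ABCD}: card=4000000; try (A,hash)→49480, (C,hash)→211380, (A,merge)→687080, (C,merge)→3809980, (A,nl_idx)→4364080, (A,nl)→12004080 …(+1); best=49480 via (A,hash)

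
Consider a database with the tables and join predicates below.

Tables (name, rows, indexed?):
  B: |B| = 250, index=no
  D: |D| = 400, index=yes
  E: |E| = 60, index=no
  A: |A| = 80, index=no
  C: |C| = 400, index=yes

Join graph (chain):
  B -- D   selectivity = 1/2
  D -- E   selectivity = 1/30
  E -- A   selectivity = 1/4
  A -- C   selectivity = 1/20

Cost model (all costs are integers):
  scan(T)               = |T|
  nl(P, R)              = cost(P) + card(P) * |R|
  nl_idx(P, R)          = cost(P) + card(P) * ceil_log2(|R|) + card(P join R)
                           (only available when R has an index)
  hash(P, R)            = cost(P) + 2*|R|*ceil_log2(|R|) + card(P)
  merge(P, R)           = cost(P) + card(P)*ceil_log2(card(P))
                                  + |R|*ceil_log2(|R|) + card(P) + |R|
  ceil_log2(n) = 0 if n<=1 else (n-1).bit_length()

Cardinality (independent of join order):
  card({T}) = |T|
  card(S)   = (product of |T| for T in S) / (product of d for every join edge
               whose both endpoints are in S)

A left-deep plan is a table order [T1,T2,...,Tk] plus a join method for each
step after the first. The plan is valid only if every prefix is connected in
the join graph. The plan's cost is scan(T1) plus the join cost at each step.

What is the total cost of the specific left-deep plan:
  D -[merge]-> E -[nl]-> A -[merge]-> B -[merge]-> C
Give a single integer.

44315070

step 1: scan D: cost=400, card=400
step 2: join E via merge
    card(P join E) = 400*60/(30) = 800
    cost = 400 + 400*9 + 60*6 + 400 + 60 = 4820
step 3: join A via nl
    card(P join A) = 800*80/(4) = 16000
    cost = 4820 + 800*80 = 68820
step 4: join B via merge
    card(P join B) = 16000*250/(2) = 2000000
    cost = 68820 + 16000*14 + 250*8 + 16000 + 250 = 311070
step 5: join C via merge
    card(P join C) = 2000000*400/(20) = 40000000
    cost = 311070 + 2000000*21 + 400*9 + 2000000 + 400 = 44315070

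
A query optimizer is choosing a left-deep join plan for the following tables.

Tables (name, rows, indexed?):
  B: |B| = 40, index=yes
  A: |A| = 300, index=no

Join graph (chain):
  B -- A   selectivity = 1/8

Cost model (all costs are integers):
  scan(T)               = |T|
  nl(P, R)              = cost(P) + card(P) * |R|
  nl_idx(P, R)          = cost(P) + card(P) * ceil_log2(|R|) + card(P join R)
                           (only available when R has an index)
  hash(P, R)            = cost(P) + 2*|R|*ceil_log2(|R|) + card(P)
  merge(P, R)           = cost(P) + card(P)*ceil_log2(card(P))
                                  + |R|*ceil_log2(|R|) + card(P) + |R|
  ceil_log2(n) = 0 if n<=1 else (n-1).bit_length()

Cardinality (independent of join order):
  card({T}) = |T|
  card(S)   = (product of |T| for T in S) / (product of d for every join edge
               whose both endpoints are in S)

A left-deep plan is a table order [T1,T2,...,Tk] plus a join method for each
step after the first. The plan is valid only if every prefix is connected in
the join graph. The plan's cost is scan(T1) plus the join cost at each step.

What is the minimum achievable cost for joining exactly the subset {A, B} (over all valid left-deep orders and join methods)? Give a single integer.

Selinger DP over subsets of {A,B}:
  {B}: scan cost=40, card=40
  {A}: scan cost=300, card=300
  {AB}: card=1500; try (B,hash)→1080, (A,merge)→3320, (B,merge)→3580, (B,nl_idx)→3600, (A,hash)→5480, (A,nl)→12040 …(+1); best=1080 via (B,hash)

1080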